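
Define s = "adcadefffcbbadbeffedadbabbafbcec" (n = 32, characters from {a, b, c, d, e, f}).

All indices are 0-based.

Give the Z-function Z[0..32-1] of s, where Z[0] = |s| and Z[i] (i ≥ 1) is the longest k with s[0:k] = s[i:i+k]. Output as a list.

Z[0]=32
i=1: i≥r, start 0; Z[1]=0
i=2: i≥r, start 0; Z[2]=0
i=3: i≥r, start 0; Z[3]=2 grow→box=[3,5)
i=4: min(r-i=1, Z[1]=0)=0; Z[4]=0
i=5: i≥r, start 0; Z[5]=0
i=6: i≥r, start 0; Z[6]=0
i=7: i≥r, start 0; Z[7]=0
i=8: i≥r, start 0; Z[8]=0
i=9: i≥r, start 0; Z[9]=0
i=10: i≥r, start 0; Z[10]=0
i=11: i≥r, start 0; Z[11]=0
i=12: i≥r, start 0; Z[12]=2 grow→box=[12,14)
i=13: min(r-i=1, Z[1]=0)=0; Z[13]=0
i=14: i≥r, start 0; Z[14]=0
i=15: i≥r, start 0; Z[15]=0
i=16: i≥r, start 0; Z[16]=0
i=17: i≥r, start 0; Z[17]=0
i=18: i≥r, start 0; Z[18]=0
i=19: i≥r, start 0; Z[19]=0
i=20: i≥r, start 0; Z[20]=2 grow→box=[20,22)
i=21: min(r-i=1, Z[1]=0)=0; Z[21]=0
i=22: i≥r, start 0; Z[22]=0
i=23: i≥r, start 0; Z[23]=1 grow→box=[23,24)
i=24: i≥r, start 0; Z[24]=0
i=25: i≥r, start 0; Z[25]=0
i=26: i≥r, start 0; Z[26]=1 grow→box=[26,27)
i=27: i≥r, start 0; Z[27]=0
i=28: i≥r, start 0; Z[28]=0
i=29: i≥r, start 0; Z[29]=0
i=30: i≥r, start 0; Z[30]=0
i=31: i≥r, start 0; Z[31]=0

[32, 0, 0, 2, 0, 0, 0, 0, 0, 0, 0, 0, 2, 0, 0, 0, 0, 0, 0, 0, 2, 0, 0, 1, 0, 0, 1, 0, 0, 0, 0, 0]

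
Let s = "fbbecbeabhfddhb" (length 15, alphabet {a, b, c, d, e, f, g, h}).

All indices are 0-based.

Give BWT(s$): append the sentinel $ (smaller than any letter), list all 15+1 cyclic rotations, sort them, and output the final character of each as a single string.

behfcbaefdbb$hdb

rank  rotation          last
    0  $fbbecbeabhfddhb  b
    1  abhfddhb$fbbecbe  e
    2  b$fbbecbeabhfddh  h
    3  bbecbeabhfddhb$f  f
    4  beabhfddhb$fbbec  c
    5  becbeabhfddhb$fb  b
    6  bhfddhb$fbbecbea  a
    7  cbeabhfddhb$fbbe  e
    8  ddhb$fbbecbeabhf  f
    9  dhb$fbbecbeabhfd  d
   10  eabhfddhb$fbbecb  b
   11  ecbeabhfddhb$fbb  b
   12  fbbecbeabhfddhb$  $
   13  fddhb$fbbecbeabh  h
   14  hb$fbbecbeabhfdd  d
   15  hfddhb$fbbecbeab  b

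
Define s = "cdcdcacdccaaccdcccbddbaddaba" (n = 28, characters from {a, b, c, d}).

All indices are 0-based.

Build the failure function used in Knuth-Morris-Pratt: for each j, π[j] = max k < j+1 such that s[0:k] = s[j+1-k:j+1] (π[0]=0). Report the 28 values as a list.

[0, 0, 1, 2, 3, 0, 1, 2, 3, 1, 0, 0, 1, 1, 2, 3, 1, 1, 0, 0, 0, 0, 0, 0, 0, 0, 0, 0]

π[0] = 0
j=1 s[j]='d': π[1]=0 (border '')
j=2 s[j]='c': π[2]=1 (border 'c')
j=3 s[j]='d': π[3]=2 (border 'cd')
j=4 s[j]='c': π[4]=3 (border 'cdc')
j=5 s[j]='a': k: 3→1→0; π[5]=0 (border '')
j=6 s[j]='c': π[6]=1 (border 'c')
j=7 s[j]='d': π[7]=2 (border 'cd')
j=8 s[j]='c': π[8]=3 (border 'cdc')
j=9 s[j]='c': k: 3→1→0; π[9]=1 (border 'c')
j=10 s[j]='a': k: 1→0; π[10]=0 (border '')
j=11 s[j]='a': π[11]=0 (border '')
j=12 s[j]='c': π[12]=1 (border 'c')
j=13 s[j]='c': k: 1→0; π[13]=1 (border 'c')
j=14 s[j]='d': π[14]=2 (border 'cd')
j=15 s[j]='c': π[15]=3 (border 'cdc')
j=16 s[j]='c': k: 3→1→0; π[16]=1 (border 'c')
j=17 s[j]='c': k: 1→0; π[17]=1 (border 'c')
j=18 s[j]='b': k: 1→0; π[18]=0 (border '')
j=19 s[j]='d': π[19]=0 (border '')
j=20 s[j]='d': π[20]=0 (border '')
j=21 s[j]='b': π[21]=0 (border '')
j=22 s[j]='a': π[22]=0 (border '')
j=23 s[j]='d': π[23]=0 (border '')
j=24 s[j]='d': π[24]=0 (border '')
j=25 s[j]='a': π[25]=0 (border '')
j=26 s[j]='b': π[26]=0 (border '')
j=27 s[j]='a': π[27]=0 (border '')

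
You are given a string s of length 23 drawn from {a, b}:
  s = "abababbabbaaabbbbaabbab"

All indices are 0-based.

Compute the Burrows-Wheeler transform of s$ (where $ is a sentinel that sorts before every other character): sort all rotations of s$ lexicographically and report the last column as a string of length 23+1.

rank  rotation                  last
    0  $abababbabbaaabbbbaabbab  b
    1  aaabbbbaabbab$abababbabb  b
    2  aabbab$abababbabbaaabbbb  b
    3  aabbbbaabbab$abababbabba  a
    4  ab$abababbabbaaabbbbaabb  b
    5  abababbabbaaabbbbaabbab$  $
    6  ababbabbaaabbbbaabbab$ab  b
    7  abbaaabbbbaabbab$abababb  b
    8  abbab$abababbabbaaabbbba  a
    9  abbabbaaabbbbaabbab$abab  b
   10  abbbbaabbab$abababbabbaa  a
   11  b$abababbabbaaabbbbaabba  a
   12  baaabbbbaabbab$abababbab  b
   13  baabbab$abababbabbaaabbb  b
   14  bab$abababbabbaaabbbbaab  b
   15  bababbabbaaabbbbaabbab$a  a
   16  babbaaabbbbaabbab$ababab  b
   17  babbabbaaabbbbaabbab$aba  a
   18  bbaaabbbbaabbab$abababba  a
   19  bbaabbab$abababbabbaaabb  b
   20  bbab$abababbabbaaabbbbaa  a
   21  bbabbaaabbbbaabbab$ababa  a
   22  bbbaabbab$abababbabbaaab  b
   23  bbbbaabbab$abababbabbaaa  a

bbbab$bbabaabbbabaabaaba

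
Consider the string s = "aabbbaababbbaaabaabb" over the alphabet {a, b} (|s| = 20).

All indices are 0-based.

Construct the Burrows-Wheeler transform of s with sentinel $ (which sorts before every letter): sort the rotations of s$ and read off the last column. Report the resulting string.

bbabb$aaababbbaaabbaa

rank  rotation               last
    0  $aabbbaababbbaaabaabb  b
    1  aaabaabb$aabbbaababbb  b
    2  aabaabb$aabbbaababbba  a
    3  aababbbaaabaabb$aabbb  b
    4  aabb$aabbbaababbbaaab  b
    5  aabbbaababbbaaabaabb$  $
    6  abaabb$aabbbaababbbaa  a
    7  ababbbaaabaabb$aabbba  a
    8  abb$aabbbaababbbaaaba  a
    9  abbbaaabaabb$aabbbaab  b
   10  abbbaababbbaaabaabb$a  a
   11  b$aabbbaababbbaaabaab  b
   12  baaabaabb$aabbbaababb  b
   13  baababbbaaabaabb$aabb  b
   14  baabb$aabbbaababbbaaa  a
   15  babbbaaabaabb$aabbbaa  a
   16  bb$aabbbaababbbaaabaa  a
   17  bbaaabaabb$aabbbaabab  b
   18  bbaababbbaaabaabb$aab  b
   19  bbbaaabaabb$aabbbaaba  a
   20  bbbaababbbaaabaabb$aa  a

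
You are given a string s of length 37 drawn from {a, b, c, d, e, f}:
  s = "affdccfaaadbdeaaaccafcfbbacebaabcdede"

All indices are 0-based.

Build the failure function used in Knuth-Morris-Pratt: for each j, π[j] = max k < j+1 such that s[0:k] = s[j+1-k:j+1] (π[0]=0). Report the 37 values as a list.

π[0] = 0
j=1 s[j]='f': π[1]=0 (border '')
j=2 s[j]='f': π[2]=0 (border '')
j=3 s[j]='d': π[3]=0 (border '')
j=4 s[j]='c': π[4]=0 (border '')
j=5 s[j]='c': π[5]=0 (border '')
j=6 s[j]='f': π[6]=0 (border '')
j=7 s[j]='a': π[7]=1 (border 'a')
j=8 s[j]='a': k: 1→0; π[8]=1 (border 'a')
j=9 s[j]='a': k: 1→0; π[9]=1 (border 'a')
j=10 s[j]='d': k: 1→0; π[10]=0 (border '')
j=11 s[j]='b': π[11]=0 (border '')
j=12 s[j]='d': π[12]=0 (border '')
j=13 s[j]='e': π[13]=0 (border '')
j=14 s[j]='a': π[14]=1 (border 'a')
j=15 s[j]='a': k: 1→0; π[15]=1 (border 'a')
j=16 s[j]='a': k: 1→0; π[16]=1 (border 'a')
j=17 s[j]='c': k: 1→0; π[17]=0 (border '')
j=18 s[j]='c': π[18]=0 (border '')
j=19 s[j]='a': π[19]=1 (border 'a')
j=20 s[j]='f': π[20]=2 (border 'af')
j=21 s[j]='c': k: 2→0; π[21]=0 (border '')
j=22 s[j]='f': π[22]=0 (border '')
j=23 s[j]='b': π[23]=0 (border '')
j=24 s[j]='b': π[24]=0 (border '')
j=25 s[j]='a': π[25]=1 (border 'a')
j=26 s[j]='c': k: 1→0; π[26]=0 (border '')
j=27 s[j]='e': π[27]=0 (border '')
j=28 s[j]='b': π[28]=0 (border '')
j=29 s[j]='a': π[29]=1 (border 'a')
j=30 s[j]='a': k: 1→0; π[30]=1 (border 'a')
j=31 s[j]='b': k: 1→0; π[31]=0 (border '')
j=32 s[j]='c': π[32]=0 (border '')
j=33 s[j]='d': π[33]=0 (border '')
j=34 s[j]='e': π[34]=0 (border '')
j=35 s[j]='d': π[35]=0 (border '')
j=36 s[j]='e': π[36]=0 (border '')

[0, 0, 0, 0, 0, 0, 0, 1, 1, 1, 0, 0, 0, 0, 1, 1, 1, 0, 0, 1, 2, 0, 0, 0, 0, 1, 0, 0, 0, 1, 1, 0, 0, 0, 0, 0, 0]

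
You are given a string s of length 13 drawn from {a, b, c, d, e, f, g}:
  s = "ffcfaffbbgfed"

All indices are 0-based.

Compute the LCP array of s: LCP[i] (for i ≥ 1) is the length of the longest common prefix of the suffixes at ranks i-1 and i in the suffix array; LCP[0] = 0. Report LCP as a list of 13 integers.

[0, 0, 1, 0, 0, 0, 0, 1, 1, 1, 1, 2, 0]

sorted suffixes:
  #0 SA[0]=4  'affbbgfed'
  #1 SA[1]=7  'bbgfed'
  #2 SA[2]=8  'bgfed'
  #3 SA[3]=2  'cfaffbbgfed'
  #4 SA[4]=12  'd'
  #5 SA[5]=11  'ed'
  #6 SA[6]=3  'faffbbgfed'
  #7 SA[7]=6  'fbbgfed'
  #8 SA[8]=1  'fcfaffbbgfed'
  #9 SA[9]=10  'fed'
  #10 SA[10]=5  'ffbbgfed'
  #11 SA[11]=0  'ffcfaffbbgfed'
  #12 SA[12]=9  'gfed'

SA = [4, 7, 8, 2, 12, 11, 3, 6, 1, 10, 5, 0, 9]
rank  pair      lcp
   1  s[4:],s[7:]  0  ''
   2  s[7:],s[8:]  1  'b'
   3  s[8:],s[2:]  0  ''
   4  s[2:],s[12:]  0  ''
   5  s[12:],s[11:]  0  ''
   6  s[11:],s[3:]  0  ''
   7  s[3:],s[6:]  1  'f'
   8  s[6:],s[1:]  1  'f'
   9  s[1:],s[10:]  1  'f'
  10  s[10:],s[5:]  1  'f'
  11  s[5:],s[0:]  2  'ff'
  12  s[0:],s[9:]  0  ''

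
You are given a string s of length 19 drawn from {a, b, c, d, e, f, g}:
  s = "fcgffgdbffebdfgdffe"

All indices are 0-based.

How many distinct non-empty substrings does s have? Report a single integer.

rank | idx | suffix
   0 |  11 | bdfgdffe
   1 |   7 | bffebdfgdffe
   2 |   1 | cgffgdbffebdfgdffe
   3 |   6 | dbffebdfgdffe
   4 |  15 | dffe
   5 |  12 | dfgdffe
   6 |  18 | e
   7 |  10 | ebdfgdffe
   8 |   0 | fcgffgdbffebdfgdffe
   9 |  17 | fe
  10 |   9 | febdfgdffe
  11 |  16 | ffe
  12 |   8 | ffebdfgdffe
  13 |   3 | ffgdbffebdfgdffe
  14 |   4 | fgdbffebdfgdffe
  15 |  13 | fgdffe
  16 |   5 | gdbffebdfgdffe
  17 |  14 | gdffe
  18 |   2 | gffgdbffebdfgdffe

SA = [11, 7, 1, 6, 15, 12, 18, 10, 0, 17, 9, 16, 8, 3, 4, 13, 5, 14, 2]
[i] adj suffixes → lcp
  [1] 11/7 → 1 ('b')
  [2] 7/1 → 0 ('')
  [3] 1/6 → 0 ('')
  [4] 6/15 → 1 ('d')
  [5] 15/12 → 2 ('df')
  [6] 12/18 → 0 ('')
  [7] 18/10 → 1 ('e')
  [8] 10/0 → 0 ('')
  [9] 0/17 → 1 ('f')
  [10] 17/9 → 2 ('fe')
  [11] 9/16 → 1 ('f')
  [12] 16/8 → 3 ('ffe')
  [13] 8/3 → 2 ('ff')
  [14] 3/4 → 1 ('f')
  [15] 4/13 → 3 ('fgd')
  [16] 13/5 → 0 ('')
  [17] 5/14 → 2 ('gd')
  [18] 14/2 → 1 ('g')

n(n+1)/2 = 19·20/2 = 190
Σ LCP = 0 + 1 + 0 + 0 + 1 + 2 + 0 + 1 + 0 + 1 + 2 + 1 + 3 + 2 + 1 + 3 + 0 + 2 + 1 = 21
distinct = 190 − 21 = 169

169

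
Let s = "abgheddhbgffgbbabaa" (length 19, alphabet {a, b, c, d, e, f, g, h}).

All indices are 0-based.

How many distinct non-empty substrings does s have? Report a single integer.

175

sorted suffixes:
  #0 SA[0]=18  'a'
  #1 SA[1]=17  'aa'
  #2 SA[2]=15  'abaa'
  #3 SA[3]=0  'abgheddhbgffgbbabaa'
  #4 SA[4]=16  'baa'
  #5 SA[5]=14  'babaa'
  #6 SA[6]=13  'bbabaa'
  #7 SA[7]=8  'bgffgbbabaa'
  #8 SA[8]=1  'bgheddhbgffgbbabaa'
  #9 SA[9]=5  'ddhbgffgbbabaa'
  #10 SA[10]=6  'dhbgffgbbabaa'
  #11 SA[11]=4  'eddhbgffgbbabaa'
  #12 SA[12]=10  'ffgbbabaa'
  #13 SA[13]=11  'fgbbabaa'
  #14 SA[14]=12  'gbbabaa'
  #15 SA[15]=9  'gffgbbabaa'
  #16 SA[16]=2  'gheddhbgffgbbabaa'
  #17 SA[17]=7  'hbgffgbbabaa'
  #18 SA[18]=3  'heddhbgffgbbabaa'

SA = [18, 17, 15, 0, 16, 14, 13, 8, 1, 5, 6, 4, 10, 11, 12, 9, 2, 7, 3]
[i] adj suffixes → lcp
  [1] 18/17 → 1 ('a')
  [2] 17/15 → 1 ('a')
  [3] 15/0 → 2 ('ab')
  [4] 0/16 → 0 ('')
  [5] 16/14 → 2 ('ba')
  [6] 14/13 → 1 ('b')
  [7] 13/8 → 1 ('b')
  [8] 8/1 → 2 ('bg')
  [9] 1/5 → 0 ('')
  [10] 5/6 → 1 ('d')
  [11] 6/4 → 0 ('')
  [12] 4/10 → 0 ('')
  [13] 10/11 → 1 ('f')
  [14] 11/12 → 0 ('')
  [15] 12/9 → 1 ('g')
  [16] 9/2 → 1 ('g')
  [17] 2/7 → 0 ('')
  [18] 7/3 → 1 ('h')

n(n+1)/2 = 19·20/2 = 190
Σ LCP = 0 + 1 + 1 + 2 + 0 + 2 + 1 + 1 + 2 + 0 + 1 + 0 + 0 + 1 + 0 + 1 + 1 + 0 + 1 = 15
distinct = 190 − 15 = 175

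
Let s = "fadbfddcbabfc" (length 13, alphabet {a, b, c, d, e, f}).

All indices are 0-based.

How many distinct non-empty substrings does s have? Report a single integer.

sorted suffixes:
  #0 SA[0]=9  'abfc'
  #1 SA[1]=1  'adbfddcbabfc'
  #2 SA[2]=8  'babfc'
  #3 SA[3]=10  'bfc'
  #4 SA[4]=3  'bfddcbabfc'
  #5 SA[5]=12  'c'
  #6 SA[6]=7  'cbabfc'
  #7 SA[7]=2  'dbfddcbabfc'
  #8 SA[8]=6  'dcbabfc'
  #9 SA[9]=5  'ddcbabfc'
  #10 SA[10]=0  'fadbfddcbabfc'
  #11 SA[11]=11  'fc'
  #12 SA[12]=4  'fddcbabfc'

SA = [9, 1, 8, 10, 3, 12, 7, 2, 6, 5, 0, 11, 4]
[i] adj suffixes → lcp
  [1] 9/1 → 1 ('a')
  [2] 1/8 → 0 ('')
  [3] 8/10 → 1 ('b')
  [4] 10/3 → 2 ('bf')
  [5] 3/12 → 0 ('')
  [6] 12/7 → 1 ('c')
  [7] 7/2 → 0 ('')
  [8] 2/6 → 1 ('d')
  [9] 6/5 → 1 ('d')
  [10] 5/0 → 0 ('')
  [11] 0/11 → 1 ('f')
  [12] 11/4 → 1 ('f')

n(n+1)/2 = 13·14/2 = 91
Σ LCP = 0 + 1 + 0 + 1 + 2 + 0 + 1 + 0 + 1 + 1 + 0 + 1 + 1 = 9
distinct = 91 − 9 = 82

82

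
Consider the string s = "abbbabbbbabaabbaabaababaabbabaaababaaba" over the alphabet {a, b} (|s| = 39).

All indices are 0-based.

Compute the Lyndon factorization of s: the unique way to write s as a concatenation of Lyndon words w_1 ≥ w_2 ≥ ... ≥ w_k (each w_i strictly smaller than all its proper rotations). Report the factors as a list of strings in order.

emit factor 1: 'abbbabbbb' (i=0, period=9)
emit factor 2: 'ab' (i=9, period=2)
emit factor 3: 'aabb' (i=11, period=4)
emit factor 4: 'aabaababaabbab' (i=15, period=14)
emit factor 5: 'aaababaab' (i=29, period=9)
emit factor 6: 'a' (i=38, period=1)

["abbbabbbb", "ab", "aabb", "aabaababaabbab", "aaababaab", "a"]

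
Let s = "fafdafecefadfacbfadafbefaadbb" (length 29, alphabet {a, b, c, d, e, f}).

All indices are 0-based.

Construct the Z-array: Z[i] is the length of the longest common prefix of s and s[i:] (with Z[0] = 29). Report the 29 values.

Z[0]=29
i=1: outside box; Z[1]=0
i=2: outside box; Z[2]=1 extend→box=[2,3)
i=3: outside box; Z[3]=0
i=4: outside box; Z[4]=0
i=5: outside box; Z[5]=1 extend→box=[5,6)
i=6: outside box; Z[6]=0
i=7: outside box; Z[7]=0
i=8: outside box; Z[8]=0
i=9: outside box; Z[9]=2 extend→box=[9,11)
i=10: min(r-i=1, Z[1]=0)=0; Z[10]=0
i=11: outside box; Z[11]=0
i=12: outside box; Z[12]=2 extend→box=[12,14)
i=13: min(r-i=1, Z[1]=0)=0; Z[13]=0
i=14: outside box; Z[14]=0
i=15: outside box; Z[15]=0
i=16: outside box; Z[16]=2 extend→box=[16,18)
i=17: min(r-i=1, Z[1]=0)=0; Z[17]=0
i=18: outside box; Z[18]=0
i=19: outside box; Z[19]=0
i=20: outside box; Z[20]=1 extend→box=[20,21)
i=21: outside box; Z[21]=0
i=22: outside box; Z[22]=0
i=23: outside box; Z[23]=2 extend→box=[23,25)
i=24: min(r-i=1, Z[1]=0)=0; Z[24]=0
i=25: outside box; Z[25]=0
i=26: outside box; Z[26]=0
i=27: outside box; Z[27]=0
i=28: outside box; Z[28]=0

[29, 0, 1, 0, 0, 1, 0, 0, 0, 2, 0, 0, 2, 0, 0, 0, 2, 0, 0, 0, 1, 0, 0, 2, 0, 0, 0, 0, 0]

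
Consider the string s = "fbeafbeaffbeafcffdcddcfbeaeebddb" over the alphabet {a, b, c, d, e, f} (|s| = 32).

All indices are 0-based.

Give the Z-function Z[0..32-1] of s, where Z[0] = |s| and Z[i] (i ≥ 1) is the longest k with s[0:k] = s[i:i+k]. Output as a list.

[32, 0, 0, 0, 5, 0, 0, 0, 1, 5, 0, 0, 0, 1, 0, 1, 1, 0, 0, 0, 0, 0, 4, 0, 0, 0, 0, 0, 0, 0, 0, 0]

Z[0]=32
i=1: fresh scan; Z[1]=0
i=2: fresh scan; Z[2]=0
i=3: fresh scan; Z[3]=0
i=4: fresh scan; Z[4]=5 extend→box=[4,9)
i=5: min(r-i=4, Z[1]=0)=0; Z[5]=0
i=6: min(r-i=3, Z[2]=0)=0; Z[6]=0
i=7: min(r-i=2, Z[3]=0)=0; Z[7]=0
i=8: min(r-i=1, Z[4]=5)=1; Z[8]=1
i=9: fresh scan; Z[9]=5 extend→box=[9,14)
i=10: min(r-i=4, Z[1]=0)=0; Z[10]=0
i=11: min(r-i=3, Z[2]=0)=0; Z[11]=0
i=12: min(r-i=2, Z[3]=0)=0; Z[12]=0
i=13: min(r-i=1, Z[4]=5)=1; Z[13]=1
i=14: fresh scan; Z[14]=0
i=15: fresh scan; Z[15]=1 extend→box=[15,16)
i=16: fresh scan; Z[16]=1 extend→box=[16,17)
i=17: fresh scan; Z[17]=0
i=18: fresh scan; Z[18]=0
i=19: fresh scan; Z[19]=0
i=20: fresh scan; Z[20]=0
i=21: fresh scan; Z[21]=0
i=22: fresh scan; Z[22]=4 extend→box=[22,26)
i=23: min(r-i=3, Z[1]=0)=0; Z[23]=0
i=24: min(r-i=2, Z[2]=0)=0; Z[24]=0
i=25: min(r-i=1, Z[3]=0)=0; Z[25]=0
i=26: fresh scan; Z[26]=0
i=27: fresh scan; Z[27]=0
i=28: fresh scan; Z[28]=0
i=29: fresh scan; Z[29]=0
i=30: fresh scan; Z[30]=0
i=31: fresh scan; Z[31]=0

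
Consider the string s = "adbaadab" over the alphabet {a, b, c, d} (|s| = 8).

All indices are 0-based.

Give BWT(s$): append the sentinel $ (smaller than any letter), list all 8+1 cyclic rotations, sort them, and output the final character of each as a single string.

bbda$adaa

rank  rotation   last
    0  $adbaadab  b
    1  aadab$adb  b
    2  ab$adbaad  d
    3  adab$adba  a
    4  adbaadab$  $
    5  b$adbaada  a
    6  baadab$ad  d
    7  dab$adbaa  a
    8  dbaadab$a  a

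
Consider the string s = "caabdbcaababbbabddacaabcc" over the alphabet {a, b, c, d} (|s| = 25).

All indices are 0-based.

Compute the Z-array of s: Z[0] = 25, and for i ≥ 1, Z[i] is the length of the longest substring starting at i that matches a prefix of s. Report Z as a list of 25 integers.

Z[0]=25
i=1: i≥r, start 0; Z[1]=0
i=2: i≥r, start 0; Z[2]=0
i=3: i≥r, start 0; Z[3]=0
i=4: i≥r, start 0; Z[4]=0
i=5: i≥r, start 0; Z[5]=0
i=6: i≥r, start 0; Z[6]=4 grow→box=[6,10)
i=7: min(r-i=3, Z[1]=0)=0; Z[7]=0
i=8: min(r-i=2, Z[2]=0)=0; Z[8]=0
i=9: min(r-i=1, Z[3]=0)=0; Z[9]=0
i=10: i≥r, start 0; Z[10]=0
i=11: i≥r, start 0; Z[11]=0
i=12: i≥r, start 0; Z[12]=0
i=13: i≥r, start 0; Z[13]=0
i=14: i≥r, start 0; Z[14]=0
i=15: i≥r, start 0; Z[15]=0
i=16: i≥r, start 0; Z[16]=0
i=17: i≥r, start 0; Z[17]=0
i=18: i≥r, start 0; Z[18]=0
i=19: i≥r, start 0; Z[19]=4 grow→box=[19,23)
i=20: min(r-i=3, Z[1]=0)=0; Z[20]=0
i=21: min(r-i=2, Z[2]=0)=0; Z[21]=0
i=22: min(r-i=1, Z[3]=0)=0; Z[22]=0
i=23: i≥r, start 0; Z[23]=1 grow→box=[23,24)
i=24: i≥r, start 0; Z[24]=1 grow→box=[24,25)

[25, 0, 0, 0, 0, 0, 4, 0, 0, 0, 0, 0, 0, 0, 0, 0, 0, 0, 0, 4, 0, 0, 0, 1, 1]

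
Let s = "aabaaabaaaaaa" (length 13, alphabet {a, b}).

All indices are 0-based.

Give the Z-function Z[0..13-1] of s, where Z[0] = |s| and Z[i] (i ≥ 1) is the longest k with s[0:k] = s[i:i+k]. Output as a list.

Z[0]=13
i=1: i≥r, start 0; Z[1]=1 grow→box=[1,2)
i=2: i≥r, start 0; Z[2]=0
i=3: i≥r, start 0; Z[3]=2 grow→box=[3,5)
i=4: min(r-i=1, Z[1]=1)=1; Z[4]=6 grow→box=[4,10)
i=5: min(r-i=5, Z[1]=1)=1; Z[5]=1
i=6: min(r-i=4, Z[2]=0)=0; Z[6]=0
i=7: min(r-i=3, Z[3]=2)=2; Z[7]=2
i=8: min(r-i=2, Z[4]=6)=2; Z[8]=2
i=9: min(r-i=1, Z[5]=1)=1; Z[9]=2 grow→box=[9,11)
i=10: min(r-i=1, Z[1]=1)=1; Z[10]=2 grow→box=[10,12)
i=11: min(r-i=1, Z[1]=1)=1; Z[11]=2 grow→box=[11,13)
i=12: min(r-i=1, Z[1]=1)=1; Z[12]=1

[13, 1, 0, 2, 6, 1, 0, 2, 2, 2, 2, 2, 1]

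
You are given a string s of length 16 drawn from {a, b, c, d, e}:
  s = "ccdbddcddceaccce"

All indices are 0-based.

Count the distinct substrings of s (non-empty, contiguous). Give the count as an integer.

118

sorted suffixes:
  #0 SA[0]=11  'accce'
  #1 SA[1]=3  'bddcddceaccce'
  #2 SA[2]=12  'ccce'
  #3 SA[3]=0  'ccdbddcddceaccce'
  #4 SA[4]=13  'cce'
  #5 SA[5]=1  'cdbddcddceaccce'
  #6 SA[6]=6  'cddceaccce'
  #7 SA[7]=14  'ce'
  #8 SA[8]=9  'ceaccce'
  #9 SA[9]=2  'dbddcddceaccce'
  #10 SA[10]=5  'dcddceaccce'
  #11 SA[11]=8  'dceaccce'
  #12 SA[12]=4  'ddcddceaccce'
  #13 SA[13]=7  'ddceaccce'
  #14 SA[14]=15  'e'
  #15 SA[15]=10  'eaccce'

SA = [11, 3, 12, 0, 13, 1, 6, 14, 9, 2, 5, 8, 4, 7, 15, 10]
rank  pair      lcp
   1  s[11:],s[3:]  0  ''
   2  s[3:],s[12:]  0  ''
   3  s[12:],s[0:]  2  'cc'
   4  s[0:],s[13:]  2  'cc'
   5  s[13:],s[1:]  1  'c'
   6  s[1:],s[6:]  2  'cd'
   7  s[6:],s[14:]  1  'c'
   8  s[14:],s[9:]  2  'ce'
   9  s[9:],s[2:]  0  ''
  10  s[2:],s[5:]  1  'd'
  11  s[5:],s[8:]  2  'dc'
  12  s[8:],s[4:]  1  'd'
  13  s[4:],s[7:]  3  'ddc'
  14  s[7:],s[15:]  0  ''
  15  s[15:],s[10:]  1  'e'

n(n+1)/2 = 16·17/2 = 136
Σ LCP = 0 + 0 + 0 + 2 + 2 + 1 + 2 + 1 + 2 + 0 + 1 + 2 + 1 + 3 + 0 + 1 = 18
distinct = 136 − 18 = 118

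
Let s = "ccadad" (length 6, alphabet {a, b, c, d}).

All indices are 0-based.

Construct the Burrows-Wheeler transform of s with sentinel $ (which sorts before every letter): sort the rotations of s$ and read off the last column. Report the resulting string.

ddcc$aa

rank  rotation last
    0  $ccadad  d
    1  ad$ccad  d
    2  adad$cc  c
    3  cadad$c  c
    4  ccadad$  $
    5  d$ccada  a
    6  dad$cca  a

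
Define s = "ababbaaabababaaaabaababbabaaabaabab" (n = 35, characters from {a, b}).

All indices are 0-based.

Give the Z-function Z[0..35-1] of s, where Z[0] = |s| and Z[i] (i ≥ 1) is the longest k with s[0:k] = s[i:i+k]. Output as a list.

Z[0]=35
i=1: outside box; Z[1]=0
i=2: outside box; Z[2]=2 grow→box=[2,4)
i=3: min(r-i=1, Z[1]=0)=0; Z[3]=0
i=4: outside box; Z[4]=0
i=5: outside box; Z[5]=1 grow→box=[5,6)
i=6: outside box; Z[6]=1 grow→box=[6,7)
i=7: outside box; Z[7]=4 grow→box=[7,11)
i=8: min(r-i=3, Z[1]=0)=0; Z[8]=0
i=9: min(r-i=2, Z[2]=2)=2; Z[9]=4 grow→box=[9,13)
i=10: min(r-i=3, Z[1]=0)=0; Z[10]=0
i=11: min(r-i=2, Z[2]=2)=2; Z[11]=3 grow→box=[11,14)
i=12: min(r-i=2, Z[1]=0)=0; Z[12]=0
i=13: min(r-i=1, Z[2]=2)=1; Z[13]=1
i=14: outside box; Z[14]=1 grow→box=[14,15)
i=15: outside box; Z[15]=1 grow→box=[15,16)
i=16: outside box; Z[16]=3 grow→box=[16,19)
i=17: min(r-i=2, Z[1]=0)=0; Z[17]=0
i=18: min(r-i=1, Z[2]=2)=1; Z[18]=1
i=19: outside box; Z[19]=6 grow→box=[19,25)
i=20: min(r-i=5, Z[1]=0)=0; Z[20]=0
i=21: min(r-i=4, Z[2]=2)=2; Z[21]=2
i=22: min(r-i=3, Z[3]=0)=0; Z[22]=0
i=23: min(r-i=2, Z[4]=0)=0; Z[23]=0
i=24: min(r-i=1, Z[5]=1)=1; Z[24]=3 grow→box=[24,27)
i=25: min(r-i=2, Z[1]=0)=0; Z[25]=0
i=26: min(r-i=1, Z[2]=2)=1; Z[26]=1
i=27: outside box; Z[27]=1 grow→box=[27,28)
i=28: outside box; Z[28]=3 grow→box=[28,31)
i=29: min(r-i=2, Z[1]=0)=0; Z[29]=0
i=30: min(r-i=1, Z[2]=2)=1; Z[30]=1
i=31: outside box; Z[31]=4 grow→box=[31,35)
i=32: min(r-i=3, Z[1]=0)=0; Z[32]=0
i=33: min(r-i=2, Z[2]=2)=2; Z[33]=2
i=34: min(r-i=1, Z[3]=0)=0; Z[34]=0

[35, 0, 2, 0, 0, 1, 1, 4, 0, 4, 0, 3, 0, 1, 1, 1, 3, 0, 1, 6, 0, 2, 0, 0, 3, 0, 1, 1, 3, 0, 1, 4, 0, 2, 0]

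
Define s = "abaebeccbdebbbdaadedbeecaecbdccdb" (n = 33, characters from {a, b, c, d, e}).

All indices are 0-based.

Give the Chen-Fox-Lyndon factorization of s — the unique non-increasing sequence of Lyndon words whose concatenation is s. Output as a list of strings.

["abaebeccbdebbbd", "aadedbeecaecbdccdb"]

emit factor 1: 'abaebeccbdebbbd' (i=0, period=15)
emit factor 2: 'aadedbeecaecbdccdb' (i=15, period=18)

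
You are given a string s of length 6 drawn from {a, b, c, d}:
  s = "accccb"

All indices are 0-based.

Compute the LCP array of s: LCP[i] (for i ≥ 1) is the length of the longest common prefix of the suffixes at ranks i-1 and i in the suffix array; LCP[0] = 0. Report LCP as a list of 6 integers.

sorted suffixes:
  #0 SA[0]=0  'accccb'
  #1 SA[1]=5  'b'
  #2 SA[2]=4  'cb'
  #3 SA[3]=3  'ccb'
  #4 SA[4]=2  'cccb'
  #5 SA[5]=1  'ccccb'

SA = [0, 5, 4, 3, 2, 1]
[i] adj suffixes → lcp
  [1] 0/5 → 0 ('')
  [2] 5/4 → 0 ('')
  [3] 4/3 → 1 ('c')
  [4] 3/2 → 2 ('cc')
  [5] 2/1 → 3 ('ccc')

[0, 0, 0, 1, 2, 3]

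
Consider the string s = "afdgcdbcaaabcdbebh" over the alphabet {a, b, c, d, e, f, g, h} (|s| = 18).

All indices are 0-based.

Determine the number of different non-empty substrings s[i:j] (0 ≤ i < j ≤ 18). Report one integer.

rank | idx | suffix
   0 |   8 | aaabcdbebh
   1 |   9 | aabcdbebh
   2 |  10 | abcdbebh
   3 |   0 | afdgcdbcaaabcdbebh
   4 |   6 | bcaaabcdbebh
   5 |  11 | bcdbebh
   6 |  14 | bebh
   7 |  16 | bh
   8 |   7 | caaabcdbebh
   9 |   4 | cdbcaaabcdbebh
  10 |  12 | cdbebh
  11 |   5 | dbcaaabcdbebh
  12 |  13 | dbebh
  13 |   2 | dgcdbcaaabcdbebh
  14 |  15 | ebh
  15 |   1 | fdgcdbcaaabcdbebh
  16 |   3 | gcdbcaaabcdbebh
  17 |  17 | h

SA = [8, 9, 10, 0, 6, 11, 14, 16, 7, 4, 12, 5, 13, 2, 15, 1, 3, 17]
rank  pair      lcp
   1  s[8:],s[9:]  2  'aa'
   2  s[9:],s[10:]  1  'a'
   3  s[10:],s[0:]  1  'a'
   4  s[0:],s[6:]  0  ''
   5  s[6:],s[11:]  2  'bc'
   6  s[11:],s[14:]  1  'b'
   7  s[14:],s[16:]  1  'b'
   8  s[16:],s[7:]  0  ''
   9  s[7:],s[4:]  1  'c'
  10  s[4:],s[12:]  3  'cdb'
  11  s[12:],s[5:]  0  ''
  12  s[5:],s[13:]  2  'db'
  13  s[13:],s[2:]  1  'd'
  14  s[2:],s[15:]  0  ''
  15  s[15:],s[1:]  0  ''
  16  s[1:],s[3:]  0  ''
  17  s[3:],s[17:]  0  ''

n(n+1)/2 = 18·19/2 = 171
Σ LCP = 0 + 2 + 1 + 1 + 0 + 2 + 1 + 1 + 0 + 1 + 3 + 0 + 2 + 1 + 0 + 0 + 0 + 0 = 15
distinct = 171 − 15 = 156

156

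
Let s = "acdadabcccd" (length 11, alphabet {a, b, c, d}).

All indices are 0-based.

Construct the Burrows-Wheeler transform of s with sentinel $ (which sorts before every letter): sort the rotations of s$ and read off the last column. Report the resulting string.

dd$dabccacac

rank  rotation      last
    0  $acdadabcccd  d
    1  abcccd$acdad  d
    2  acdadabcccd$  $
    3  adabcccd$acd  d
    4  bcccd$acdada  a
    5  cccd$acdadab  b
    6  ccd$acdadabc  c
    7  cd$acdadabcc  c
    8  cdadabcccd$a  a
    9  d$acdadabccc  c
   10  dabcccd$acda  a
   11  dadabcccd$ac  c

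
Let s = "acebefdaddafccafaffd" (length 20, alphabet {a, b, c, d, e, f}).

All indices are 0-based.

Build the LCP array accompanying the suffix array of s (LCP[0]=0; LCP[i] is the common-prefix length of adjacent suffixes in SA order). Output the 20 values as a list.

rank→(start, suffix):
  0 → (0, 'acebefdaddafccafaffd')
  1 → (7, 'addafccafaffd')
  2 → (14, 'afaffd')
  3 → (10, 'afccafaffd')
  4 → (16, 'affd')
  5 → (3, 'befdaddafccafaffd')
  6 → (13, 'cafaffd')
  7 → (12, 'ccafaffd')
  8 → (1, 'cebefdaddafccafaffd')
  9 → (19, 'd')
  10 → (6, 'daddafccafaffd')
  11 → (9, 'dafccafaffd')
  12 → (8, 'ddafccafaffd')
  13 → (2, 'ebefdaddafccafaffd')
  14 → (4, 'efdaddafccafaffd')
  15 → (15, 'faffd')
  16 → (11, 'fccafaffd')
  17 → (18, 'fd')
  18 → (5, 'fdaddafccafaffd')
  19 → (17, 'ffd')

SA = [0, 7, 14, 10, 16, 3, 13, 12, 1, 19, 6, 9, 8, 2, 4, 15, 11, 18, 5, 17]
i: (SA[i-1],SA[i]) lcp shared
  1: (0,7) 1 'a'
  2: (7,14) 1 'a'
  3: (14,10) 2 'af'
  4: (10,16) 2 'af'
  5: (16,3) 0 ''
  6: (3,13) 0 ''
  7: (13,12) 1 'c'
  8: (12,1) 1 'c'
  9: (1,19) 0 ''
  10: (19,6) 1 'd'
  11: (6,9) 2 'da'
  12: (9,8) 1 'd'
  13: (8,2) 0 ''
  14: (2,4) 1 'e'
  15: (4,15) 0 ''
  16: (15,11) 1 'f'
  17: (11,18) 1 'f'
  18: (18,5) 2 'fd'
  19: (5,17) 1 'f'

[0, 1, 1, 2, 2, 0, 0, 1, 1, 0, 1, 2, 1, 0, 1, 0, 1, 1, 2, 1]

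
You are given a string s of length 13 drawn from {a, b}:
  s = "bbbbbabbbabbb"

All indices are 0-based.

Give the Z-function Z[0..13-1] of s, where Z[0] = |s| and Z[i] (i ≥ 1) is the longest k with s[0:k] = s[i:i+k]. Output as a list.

[13, 4, 3, 2, 1, 0, 3, 2, 1, 0, 3, 2, 1]

Z[0]=13
i=1: outside box; Z[1]=4 grow→box=[1,5)
i=2: min(r-i=3, Z[1]=4)=3; Z[2]=3
i=3: min(r-i=2, Z[2]=3)=2; Z[3]=2
i=4: min(r-i=1, Z[3]=2)=1; Z[4]=1
i=5: outside box; Z[5]=0
i=6: outside box; Z[6]=3 grow→box=[6,9)
i=7: min(r-i=2, Z[1]=4)=2; Z[7]=2
i=8: min(r-i=1, Z[2]=3)=1; Z[8]=1
i=9: outside box; Z[9]=0
i=10: outside box; Z[10]=3 grow→box=[10,13)
i=11: min(r-i=2, Z[1]=4)=2; Z[11]=2
i=12: min(r-i=1, Z[2]=3)=1; Z[12]=1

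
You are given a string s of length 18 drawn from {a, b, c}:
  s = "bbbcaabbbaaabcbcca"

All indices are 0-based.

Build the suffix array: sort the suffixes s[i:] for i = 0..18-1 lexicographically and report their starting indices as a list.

rank→(start, suffix):
  0 → (17, 'a')
  1 → (9, 'aaabcbcca')
  2 → (4, 'aabbbaaabcbcca')
  3 → (10, 'aabcbcca')
  4 → (5, 'abbbaaabcbcca')
  5 → (11, 'abcbcca')
  6 → (8, 'baaabcbcca')
  7 → (7, 'bbaaabcbcca')
  8 → (6, 'bbbaaabcbcca')
  9 → (0, 'bbbcaabbbaaabcbcca')
  10 → (1, 'bbcaabbbaaabcbcca')
  11 → (2, 'bcaabbbaaabcbcca')
  12 → (12, 'bcbcca')
  13 → (14, 'bcca')
  14 → (16, 'ca')
  15 → (3, 'caabbbaaabcbcca')
  16 → (13, 'cbcca')
  17 → (15, 'cca')

[17, 9, 4, 10, 5, 11, 8, 7, 6, 0, 1, 2, 12, 14, 16, 3, 13, 15]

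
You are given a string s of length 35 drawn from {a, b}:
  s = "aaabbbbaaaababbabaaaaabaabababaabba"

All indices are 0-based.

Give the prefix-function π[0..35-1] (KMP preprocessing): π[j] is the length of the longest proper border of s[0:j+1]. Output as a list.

π[0] = 0
j=1 s[j]='a': π[1]=1 (border 'a')
j=2 s[j]='a': π[2]=2 (border 'aa')
j=3 s[j]='b': k: 2→1→0; π[3]=0 (border '')
j=4 s[j]='b': π[4]=0 (border '')
j=5 s[j]='b': π[5]=0 (border '')
j=6 s[j]='b': π[6]=0 (border '')
j=7 s[j]='a': π[7]=1 (border 'a')
j=8 s[j]='a': π[8]=2 (border 'aa')
j=9 s[j]='a': π[9]=3 (border 'aaa')
j=10 s[j]='a': k: 3→2; π[10]=3 (border 'aaa')
j=11 s[j]='b': π[11]=4 (border 'aaab')
j=12 s[j]='a': k: 4→0; π[12]=1 (border 'a')
j=13 s[j]='b': k: 1→0; π[13]=0 (border '')
j=14 s[j]='b': π[14]=0 (border '')
j=15 s[j]='a': π[15]=1 (border 'a')
j=16 s[j]='b': k: 1→0; π[16]=0 (border '')
j=17 s[j]='a': π[17]=1 (border 'a')
j=18 s[j]='a': π[18]=2 (border 'aa')
j=19 s[j]='a': π[19]=3 (border 'aaa')
j=20 s[j]='a': k: 3→2; π[20]=3 (border 'aaa')
j=21 s[j]='a': k: 3→2; π[21]=3 (border 'aaa')
j=22 s[j]='b': π[22]=4 (border 'aaab')
j=23 s[j]='a': k: 4→0; π[23]=1 (border 'a')
j=24 s[j]='a': π[24]=2 (border 'aa')
j=25 s[j]='b': k: 2→1→0; π[25]=0 (border '')
j=26 s[j]='a': π[26]=1 (border 'a')
j=27 s[j]='b': k: 1→0; π[27]=0 (border '')
j=28 s[j]='a': π[28]=1 (border 'a')
j=29 s[j]='b': k: 1→0; π[29]=0 (border '')
j=30 s[j]='a': π[30]=1 (border 'a')
j=31 s[j]='a': π[31]=2 (border 'aa')
j=32 s[j]='b': k: 2→1→0; π[32]=0 (border '')
j=33 s[j]='b': π[33]=0 (border '')
j=34 s[j]='a': π[34]=1 (border 'a')

[0, 1, 2, 0, 0, 0, 0, 1, 2, 3, 3, 4, 1, 0, 0, 1, 0, 1, 2, 3, 3, 3, 4, 1, 2, 0, 1, 0, 1, 0, 1, 2, 0, 0, 1]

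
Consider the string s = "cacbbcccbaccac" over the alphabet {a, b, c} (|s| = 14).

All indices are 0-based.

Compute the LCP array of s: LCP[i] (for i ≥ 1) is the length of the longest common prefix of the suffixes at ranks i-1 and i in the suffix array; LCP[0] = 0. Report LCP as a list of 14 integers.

rank | idx | suffix
   0 |  12 | ac
   1 |   1 | acbbcccbaccac
   2 |   9 | accac
   3 |   8 | baccac
   4 |   3 | bbcccbaccac
   5 |   4 | bcccbaccac
   6 |  13 | c
   7 |  11 | cac
   8 |   0 | cacbbcccbaccac
   9 |   7 | cbaccac
  10 |   2 | cbbcccbaccac
  11 |  10 | ccac
  12 |   6 | ccbaccac
  13 |   5 | cccbaccac

SA = [12, 1, 9, 8, 3, 4, 13, 11, 0, 7, 2, 10, 6, 5]
i: (SA[i-1],SA[i]) lcp shared
  1: (12,1) 2 'ac'
  2: (1,9) 2 'ac'
  3: (9,8) 0 ''
  4: (8,3) 1 'b'
  5: (3,4) 1 'b'
  6: (4,13) 0 ''
  7: (13,11) 1 'c'
  8: (11,0) 3 'cac'
  9: (0,7) 1 'c'
  10: (7,2) 2 'cb'
  11: (2,10) 1 'c'
  12: (10,6) 2 'cc'
  13: (6,5) 2 'cc'

[0, 2, 2, 0, 1, 1, 0, 1, 3, 1, 2, 1, 2, 2]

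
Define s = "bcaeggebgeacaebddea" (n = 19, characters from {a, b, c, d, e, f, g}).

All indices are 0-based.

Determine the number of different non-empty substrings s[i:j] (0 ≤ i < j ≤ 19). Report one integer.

sorted suffixes:
  #0 SA[0]=18  'a'
  #1 SA[1]=10  'acaebddea'
  #2 SA[2]=12  'aebddea'
  #3 SA[3]=2  'aeggebgeacaebddea'
  #4 SA[4]=0  'bcaeggebgeacaebddea'
  #5 SA[5]=14  'bddea'
  #6 SA[6]=7  'bgeacaebddea'
  #7 SA[7]=11  'caebddea'
  #8 SA[8]=1  'caeggebgeacaebddea'
  #9 SA[9]=15  'ddea'
  #10 SA[10]=16  'dea'
  #11 SA[11]=17  'ea'
  #12 SA[12]=9  'eacaebddea'
  #13 SA[13]=13  'ebddea'
  #14 SA[14]=6  'ebgeacaebddea'
  #15 SA[15]=3  'eggebgeacaebddea'
  #16 SA[16]=8  'geacaebddea'
  #17 SA[17]=5  'gebgeacaebddea'
  #18 SA[18]=4  'ggebgeacaebddea'

SA = [18, 10, 12, 2, 0, 14, 7, 11, 1, 15, 16, 17, 9, 13, 6, 3, 8, 5, 4]
rank  pair      lcp
   1  s[18:],s[10:]  1  'a'
   2  s[10:],s[12:]  1  'a'
   3  s[12:],s[2:]  2  'ae'
   4  s[2:],s[0:]  0  ''
   5  s[0:],s[14:]  1  'b'
   6  s[14:],s[7:]  1  'b'
   7  s[7:],s[11:]  0  ''
   8  s[11:],s[1:]  3  'cae'
   9  s[1:],s[15:]  0  ''
  10  s[15:],s[16:]  1  'd'
  11  s[16:],s[17:]  0  ''
  12  s[17:],s[9:]  2  'ea'
  13  s[9:],s[13:]  1  'e'
  14  s[13:],s[6:]  2  'eb'
  15  s[6:],s[3:]  1  'e'
  16  s[3:],s[8:]  0  ''
  17  s[8:],s[5:]  2  'ge'
  18  s[5:],s[4:]  1  'g'

n(n+1)/2 = 19·20/2 = 190
Σ LCP = 0 + 1 + 1 + 2 + 0 + 1 + 1 + 0 + 3 + 0 + 1 + 0 + 2 + 1 + 2 + 1 + 0 + 2 + 1 = 19
distinct = 190 − 19 = 171

171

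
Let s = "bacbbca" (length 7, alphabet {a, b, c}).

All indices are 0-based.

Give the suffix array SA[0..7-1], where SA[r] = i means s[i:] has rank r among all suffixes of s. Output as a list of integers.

rank | idx | suffix
   0 |   6 | a
   1 |   1 | acbbca
   2 |   0 | bacbbca
   3 |   3 | bbca
   4 |   4 | bca
   5 |   5 | ca
   6 |   2 | cbbca

[6, 1, 0, 3, 4, 5, 2]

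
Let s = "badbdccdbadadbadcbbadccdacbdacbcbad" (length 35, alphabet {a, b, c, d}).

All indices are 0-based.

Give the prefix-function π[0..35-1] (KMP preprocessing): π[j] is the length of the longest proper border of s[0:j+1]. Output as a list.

π[0] = 0
j=1 s[j]='a': π[1]=0 (border '')
j=2 s[j]='d': π[2]=0 (border '')
j=3 s[j]='b': π[3]=1 (border 'b')
j=4 s[j]='d': k: 1→0; π[4]=0 (border '')
j=5 s[j]='c': π[5]=0 (border '')
j=6 s[j]='c': π[6]=0 (border '')
j=7 s[j]='d': π[7]=0 (border '')
j=8 s[j]='b': π[8]=1 (border 'b')
j=9 s[j]='a': π[9]=2 (border 'ba')
j=10 s[j]='d': π[10]=3 (border 'bad')
j=11 s[j]='a': k: 3→0; π[11]=0 (border '')
j=12 s[j]='d': π[12]=0 (border '')
j=13 s[j]='b': π[13]=1 (border 'b')
j=14 s[j]='a': π[14]=2 (border 'ba')
j=15 s[j]='d': π[15]=3 (border 'bad')
j=16 s[j]='c': k: 3→0; π[16]=0 (border '')
j=17 s[j]='b': π[17]=1 (border 'b')
j=18 s[j]='b': k: 1→0; π[18]=1 (border 'b')
j=19 s[j]='a': π[19]=2 (border 'ba')
j=20 s[j]='d': π[20]=3 (border 'bad')
j=21 s[j]='c': k: 3→0; π[21]=0 (border '')
j=22 s[j]='c': π[22]=0 (border '')
j=23 s[j]='d': π[23]=0 (border '')
j=24 s[j]='a': π[24]=0 (border '')
j=25 s[j]='c': π[25]=0 (border '')
j=26 s[j]='b': π[26]=1 (border 'b')
j=27 s[j]='d': k: 1→0; π[27]=0 (border '')
j=28 s[j]='a': π[28]=0 (border '')
j=29 s[j]='c': π[29]=0 (border '')
j=30 s[j]='b': π[30]=1 (border 'b')
j=31 s[j]='c': k: 1→0; π[31]=0 (border '')
j=32 s[j]='b': π[32]=1 (border 'b')
j=33 s[j]='a': π[33]=2 (border 'ba')
j=34 s[j]='d': π[34]=3 (border 'bad')

[0, 0, 0, 1, 0, 0, 0, 0, 1, 2, 3, 0, 0, 1, 2, 3, 0, 1, 1, 2, 3, 0, 0, 0, 0, 0, 1, 0, 0, 0, 1, 0, 1, 2, 3]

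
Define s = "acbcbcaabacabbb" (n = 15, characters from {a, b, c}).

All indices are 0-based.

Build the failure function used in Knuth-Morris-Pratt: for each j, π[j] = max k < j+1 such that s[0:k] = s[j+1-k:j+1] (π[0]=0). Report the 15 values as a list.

π[0] = 0
j=1 s[j]='c': π[1]=0 (border '')
j=2 s[j]='b': π[2]=0 (border '')
j=3 s[j]='c': π[3]=0 (border '')
j=4 s[j]='b': π[4]=0 (border '')
j=5 s[j]='c': π[5]=0 (border '')
j=6 s[j]='a': π[6]=1 (border 'a')
j=7 s[j]='a': k: 1→0; π[7]=1 (border 'a')
j=8 s[j]='b': k: 1→0; π[8]=0 (border '')
j=9 s[j]='a': π[9]=1 (border 'a')
j=10 s[j]='c': π[10]=2 (border 'ac')
j=11 s[j]='a': k: 2→0; π[11]=1 (border 'a')
j=12 s[j]='b': k: 1→0; π[12]=0 (border '')
j=13 s[j]='b': π[13]=0 (border '')
j=14 s[j]='b': π[14]=0 (border '')

[0, 0, 0, 0, 0, 0, 1, 1, 0, 1, 2, 1, 0, 0, 0]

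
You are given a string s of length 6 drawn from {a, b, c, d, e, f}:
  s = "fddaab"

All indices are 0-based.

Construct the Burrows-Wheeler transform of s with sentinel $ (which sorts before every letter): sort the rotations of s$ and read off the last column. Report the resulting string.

rank  rotation last
    0  $fddaab  b
    1  aab$fdd  d
    2  ab$fdda  a
    3  b$fddaa  a
    4  daab$fd  d
    5  ddaab$f  f
    6  fddaab$  $

bdaadf$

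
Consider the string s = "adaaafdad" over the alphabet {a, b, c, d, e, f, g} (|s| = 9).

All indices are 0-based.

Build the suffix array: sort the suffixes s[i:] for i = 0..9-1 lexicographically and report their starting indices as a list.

[2, 3, 7, 0, 4, 8, 1, 6, 5]

rank→(start, suffix):
  0 → (2, 'aaafdad')
  1 → (3, 'aafdad')
  2 → (7, 'ad')
  3 → (0, 'adaaafdad')
  4 → (4, 'afdad')
  5 → (8, 'd')
  6 → (1, 'daaafdad')
  7 → (6, 'dad')
  8 → (5, 'fdad')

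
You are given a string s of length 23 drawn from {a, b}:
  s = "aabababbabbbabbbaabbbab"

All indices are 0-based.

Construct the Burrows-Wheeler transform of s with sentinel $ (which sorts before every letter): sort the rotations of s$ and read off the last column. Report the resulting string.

rank  rotation                  last
    0  $aabababbabbbabbbaabbbab  b
    1  aabababbabbbabbbaabbbab$  $
    2  aabbbab$aabababbabbbabbb  b
    3  ab$aabababbabbbabbbaabbb  b
    4  abababbabbbabbbaabbbab$a  a
    5  ababbabbbabbbaabbbab$aab  b
    6  abbabbbabbbaabbbab$aabab  b
    7  abbbaabbbab$aabababbabbb  b
    8  abbbab$aabababbabbbabbba  a
    9  abbbabbbaabbbab$aabababb  b
   10  b$aabababbabbbabbbaabbba  a
   11  baabbbab$aabababbabbbabb  b
   12  bab$aabababbabbbabbbaabb  b
   13  bababbabbbabbbaabbbab$aa  a
   14  babbabbbabbbaabbbab$aaba  a
   15  babbbaabbbab$aabababbabb  b
   16  babbbabbbaabbbab$aababab  b
   17  bbaabbbab$aabababbabbbab  b
   18  bbab$aabababbabbbabbbaab  b
   19  bbabbbaabbbab$aabababbab  b
   20  bbabbbabbbaabbbab$aababa  a
   21  bbbaabbbab$aabababbabbba  a
   22  bbbab$aabababbabbbabbbaa  a
   23  bbbabbbaabbbab$aabababba  a

b$bbabbbababbaabbbbbaaaa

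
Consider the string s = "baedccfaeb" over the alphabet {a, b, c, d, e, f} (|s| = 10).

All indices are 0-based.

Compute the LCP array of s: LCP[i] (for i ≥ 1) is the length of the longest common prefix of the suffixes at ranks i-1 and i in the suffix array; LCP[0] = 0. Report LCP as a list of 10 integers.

sorted suffixes:
  #0 SA[0]=7  'aeb'
  #1 SA[1]=1  'aedccfaeb'
  #2 SA[2]=9  'b'
  #3 SA[3]=0  'baedccfaeb'
  #4 SA[4]=4  'ccfaeb'
  #5 SA[5]=5  'cfaeb'
  #6 SA[6]=3  'dccfaeb'
  #7 SA[7]=8  'eb'
  #8 SA[8]=2  'edccfaeb'
  #9 SA[9]=6  'faeb'

SA = [7, 1, 9, 0, 4, 5, 3, 8, 2, 6]
rank  pair      lcp
   1  s[7:],s[1:]  2  'ae'
   2  s[1:],s[9:]  0  ''
   3  s[9:],s[0:]  1  'b'
   4  s[0:],s[4:]  0  ''
   5  s[4:],s[5:]  1  'c'
   6  s[5:],s[3:]  0  ''
   7  s[3:],s[8:]  0  ''
   8  s[8:],s[2:]  1  'e'
   9  s[2:],s[6:]  0  ''

[0, 2, 0, 1, 0, 1, 0, 0, 1, 0]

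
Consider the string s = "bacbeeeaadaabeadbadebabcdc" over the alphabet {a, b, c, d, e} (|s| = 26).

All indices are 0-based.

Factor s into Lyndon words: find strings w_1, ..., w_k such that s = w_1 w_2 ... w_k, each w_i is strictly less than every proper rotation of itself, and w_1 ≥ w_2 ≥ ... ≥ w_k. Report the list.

emit factor 1: 'b' (i=0, period=1)
emit factor 2: 'acbeee' (i=1, period=6)
emit factor 3: 'aad' (i=7, period=3)
emit factor 4: 'aabeadbadebabcdc' (i=10, period=16)

["b", "acbeee", "aad", "aabeadbadebabcdc"]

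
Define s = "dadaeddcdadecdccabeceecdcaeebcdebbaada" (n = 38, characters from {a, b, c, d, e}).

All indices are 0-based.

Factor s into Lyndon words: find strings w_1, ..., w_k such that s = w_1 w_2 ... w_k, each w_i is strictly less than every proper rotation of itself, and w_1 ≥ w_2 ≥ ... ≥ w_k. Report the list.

["d", "adaeddcdadecdcc", "abeceecdcaeebcdebb", "aad", "a"]

emit factor 1: 'd' (i=0, period=1)
emit factor 2: 'adaeddcdadecdcc' (i=1, period=15)
emit factor 3: 'abeceecdcaeebcdebb' (i=16, period=18)
emit factor 4: 'aad' (i=34, period=3)
emit factor 5: 'a' (i=37, period=1)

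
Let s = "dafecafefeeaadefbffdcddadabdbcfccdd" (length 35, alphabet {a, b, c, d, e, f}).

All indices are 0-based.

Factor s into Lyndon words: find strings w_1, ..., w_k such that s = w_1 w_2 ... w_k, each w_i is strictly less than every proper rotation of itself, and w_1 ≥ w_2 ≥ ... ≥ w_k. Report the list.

emit factor 1: 'd' (i=0, period=1)
emit factor 2: 'afecafefee' (i=1, period=10)
emit factor 3: 'aadefbffdcddadabdbcfccdd' (i=11, period=24)

["d", "afecafefee", "aadefbffdcddadabdbcfccdd"]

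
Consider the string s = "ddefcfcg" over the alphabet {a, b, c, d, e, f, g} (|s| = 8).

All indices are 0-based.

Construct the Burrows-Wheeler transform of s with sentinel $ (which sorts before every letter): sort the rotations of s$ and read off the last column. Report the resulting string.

rank  rotation   last
    0  $ddefcfcg  g
    1  cfcg$ddef  f
    2  cg$ddefcf  f
    3  ddefcfcg$  $
    4  defcfcg$d  d
    5  efcfcg$dd  d
    6  fcfcg$dde  e
    7  fcg$ddefc  c
    8  g$ddefcfc  c

gff$ddecc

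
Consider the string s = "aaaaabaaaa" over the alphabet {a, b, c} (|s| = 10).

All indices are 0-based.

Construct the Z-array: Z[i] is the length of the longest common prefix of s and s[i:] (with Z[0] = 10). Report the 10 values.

[10, 4, 3, 2, 1, 0, 4, 3, 2, 1]

Z[0]=10
i=1: outside box; Z[1]=4 scan→box=[1,5)
i=2: min(r-i=3, Z[1]=4)=3; Z[2]=3
i=3: min(r-i=2, Z[2]=3)=2; Z[3]=2
i=4: min(r-i=1, Z[3]=2)=1; Z[4]=1
i=5: outside box; Z[5]=0
i=6: outside box; Z[6]=4 scan→box=[6,10)
i=7: min(r-i=3, Z[1]=4)=3; Z[7]=3
i=8: min(r-i=2, Z[2]=3)=2; Z[8]=2
i=9: min(r-i=1, Z[3]=2)=1; Z[9]=1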